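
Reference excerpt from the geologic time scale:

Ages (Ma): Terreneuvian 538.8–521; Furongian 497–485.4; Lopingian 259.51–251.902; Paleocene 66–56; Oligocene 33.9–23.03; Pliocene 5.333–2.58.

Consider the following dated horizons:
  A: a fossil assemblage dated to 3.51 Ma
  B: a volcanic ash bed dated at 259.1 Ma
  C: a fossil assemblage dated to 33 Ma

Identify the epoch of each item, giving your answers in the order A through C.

Match each age against the start–end ranges in the excerpt: A = 3.51 Ma → Pliocene (5.333–2.58); B = 259.1 Ma → Lopingian (259.51–251.902); C = 33 Ma → Oligocene (33.9–23.03).

A — Pliocene; B — Lopingian; C — Oligocene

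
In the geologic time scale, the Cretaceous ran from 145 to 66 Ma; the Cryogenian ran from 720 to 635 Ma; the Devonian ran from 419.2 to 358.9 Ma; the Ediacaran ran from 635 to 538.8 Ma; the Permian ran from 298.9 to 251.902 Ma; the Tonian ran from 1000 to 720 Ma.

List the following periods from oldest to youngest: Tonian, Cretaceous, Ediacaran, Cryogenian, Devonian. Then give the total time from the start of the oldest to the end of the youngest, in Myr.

Start ages (Ma): Tonian 1000, Cryogenian 720, Ediacaran 635, Devonian 419.2, Cretaceous 145.
Ordered oldest to youngest: Tonian, Cryogenian, Ediacaran, Devonian, Cretaceous.
Span = 1000 − 66 = 934 Myr.

Tonian → Cryogenian → Ediacaran → Devonian → Cretaceous; total span 934 Myr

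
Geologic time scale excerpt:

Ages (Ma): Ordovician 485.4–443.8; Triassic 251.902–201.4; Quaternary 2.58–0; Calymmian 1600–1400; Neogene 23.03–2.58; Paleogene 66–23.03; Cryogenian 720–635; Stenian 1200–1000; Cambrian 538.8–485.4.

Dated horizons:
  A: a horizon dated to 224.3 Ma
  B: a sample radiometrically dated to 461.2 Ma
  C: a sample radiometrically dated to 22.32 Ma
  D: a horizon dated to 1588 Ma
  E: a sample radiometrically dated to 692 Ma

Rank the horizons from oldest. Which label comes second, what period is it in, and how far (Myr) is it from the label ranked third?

Sorted oldest-first by Ma: D (1588), E (692), B (461.2), A (224.3), C (22.32).
The second oldest is E at 692 Ma, which lies in 720–635 Ma: the Cryogenian.
The third oldest is B at 461.2 Ma; separation = |692 − 461.2| = 230.8 Myr.

E, in the Cryogenian; 230.8 million years to B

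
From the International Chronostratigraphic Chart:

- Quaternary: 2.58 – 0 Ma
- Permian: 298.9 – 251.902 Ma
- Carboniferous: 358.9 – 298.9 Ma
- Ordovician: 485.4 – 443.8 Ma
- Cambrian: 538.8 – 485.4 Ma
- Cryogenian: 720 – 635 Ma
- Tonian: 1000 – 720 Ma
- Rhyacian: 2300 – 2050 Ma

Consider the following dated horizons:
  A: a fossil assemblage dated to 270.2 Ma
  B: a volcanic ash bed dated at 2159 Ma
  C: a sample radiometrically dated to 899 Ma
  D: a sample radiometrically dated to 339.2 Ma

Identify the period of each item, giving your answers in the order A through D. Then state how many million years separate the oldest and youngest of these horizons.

Match each age against the start–end ranges in the excerpt: A = 270.2 Ma → Permian (298.9–251.902); B = 2159 Ma → Rhyacian (2300–2050); C = 899 Ma → Tonian (1000–720); D = 339.2 Ma → Carboniferous (358.9–298.9).
The largest age is 2159 Ma and the smallest is 270.2 Ma; their difference is 1888.8 Myr.

A — Permian; B — Rhyacian; C — Tonian; D — Carboniferous; span 1888.8 million years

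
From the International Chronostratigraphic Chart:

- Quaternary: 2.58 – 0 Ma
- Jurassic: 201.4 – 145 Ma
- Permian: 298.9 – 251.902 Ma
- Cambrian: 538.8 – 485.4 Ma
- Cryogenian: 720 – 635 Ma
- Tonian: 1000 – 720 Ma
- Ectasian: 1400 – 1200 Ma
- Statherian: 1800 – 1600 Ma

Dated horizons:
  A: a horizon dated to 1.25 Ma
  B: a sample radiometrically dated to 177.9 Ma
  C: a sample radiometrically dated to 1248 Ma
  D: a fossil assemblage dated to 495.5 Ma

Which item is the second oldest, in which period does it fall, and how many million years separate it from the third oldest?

D, in the Cambrian; 317.6 million years to B

Sorted oldest-first by Ma: C (1248), D (495.5), B (177.9), A (1.25).
The second oldest is D at 495.5 Ma, which lies in 538.8–485.4 Ma: the Cambrian.
The third oldest is B at 177.9 Ma; separation = |495.5 − 177.9| = 317.6 Myr.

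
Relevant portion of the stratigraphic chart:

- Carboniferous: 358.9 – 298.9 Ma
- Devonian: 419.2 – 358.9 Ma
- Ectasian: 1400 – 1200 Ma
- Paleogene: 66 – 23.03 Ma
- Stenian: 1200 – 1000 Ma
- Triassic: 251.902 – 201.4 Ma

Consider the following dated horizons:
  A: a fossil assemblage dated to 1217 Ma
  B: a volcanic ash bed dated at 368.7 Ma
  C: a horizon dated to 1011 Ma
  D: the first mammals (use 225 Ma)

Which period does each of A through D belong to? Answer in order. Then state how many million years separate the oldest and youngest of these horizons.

A — Ectasian; B — Devonian; C — Stenian; D — Triassic; span 992 million years

A: 1217 Ma lies in 1400–1200 Ma, so Ectasian.
B: 368.7 Ma lies in 419.2–358.9 Ma, so Devonian.
C: 1011 Ma lies in 1200–1000 Ma, so Stenian.
D: 225 Ma lies in 251.902–201.4 Ma, so Triassic.
Oldest = 1217 Ma, youngest = 225 Ma → span 992 Myr.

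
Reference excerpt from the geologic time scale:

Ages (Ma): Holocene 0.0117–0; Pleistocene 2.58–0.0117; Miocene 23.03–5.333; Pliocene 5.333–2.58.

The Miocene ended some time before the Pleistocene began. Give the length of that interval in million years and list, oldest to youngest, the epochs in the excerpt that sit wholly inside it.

The Miocene closes at 5.333 Ma and the Pleistocene opens at 2.58 Ma, so the interval is 5.333 − 2.58 = 2.753 Myr.
An epoch fits inside if it starts at or after 5.333 Ma and ends at or before 2.58 Ma; oldest first that gives Pliocene.

2.753 million years; Pliocene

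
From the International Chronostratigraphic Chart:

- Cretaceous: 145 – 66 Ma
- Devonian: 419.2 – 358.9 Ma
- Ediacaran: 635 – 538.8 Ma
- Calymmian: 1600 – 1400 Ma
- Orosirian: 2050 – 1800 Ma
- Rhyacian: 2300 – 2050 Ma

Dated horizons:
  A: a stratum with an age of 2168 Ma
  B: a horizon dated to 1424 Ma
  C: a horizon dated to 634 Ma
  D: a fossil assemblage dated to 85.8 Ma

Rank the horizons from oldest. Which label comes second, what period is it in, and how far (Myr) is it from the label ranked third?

B, in the Calymmian; 790 million years to C

Sorted oldest-first by Ma: A (2168), B (1424), C (634), D (85.8).
The second oldest is B at 1424 Ma, which lies in 1600–1400 Ma: the Calymmian.
The third oldest is C at 634 Ma; separation = |1424 − 634| = 790 Myr.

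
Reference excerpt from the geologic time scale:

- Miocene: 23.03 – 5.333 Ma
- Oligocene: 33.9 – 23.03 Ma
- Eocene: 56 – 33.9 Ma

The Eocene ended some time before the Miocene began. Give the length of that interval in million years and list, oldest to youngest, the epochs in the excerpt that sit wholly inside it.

10.87 million years; Oligocene

The Eocene closes at 33.9 Ma and the Miocene opens at 23.03 Ma, so the interval is 33.9 − 23.03 = 10.87 Myr.
An epoch fits inside if it starts at or after 33.9 Ma and ends at or before 23.03 Ma; oldest first that gives Oligocene.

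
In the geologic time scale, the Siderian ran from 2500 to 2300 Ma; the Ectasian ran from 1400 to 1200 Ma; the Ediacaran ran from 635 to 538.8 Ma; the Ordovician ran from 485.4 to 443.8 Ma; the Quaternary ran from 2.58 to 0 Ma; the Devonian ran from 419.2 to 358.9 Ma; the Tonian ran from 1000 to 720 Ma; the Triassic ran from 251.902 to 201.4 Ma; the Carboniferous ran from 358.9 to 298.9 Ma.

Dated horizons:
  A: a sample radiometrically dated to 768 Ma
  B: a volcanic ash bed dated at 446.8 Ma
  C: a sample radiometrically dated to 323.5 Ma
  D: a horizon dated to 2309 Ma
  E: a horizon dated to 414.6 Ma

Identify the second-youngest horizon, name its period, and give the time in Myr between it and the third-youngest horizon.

E, in the Devonian; 32.2 million years to B

Smaller Ma means younger, so youngest first: C 323.5 < E 414.6 < B 446.8 < A 768 < D 2309.
Counting 2 along gives E (414.6 Ma); the excerpt puts that inside the Devonian, 419.2–358.9 Ma.
Next in line is B (446.8 Ma), and 446.8 − 414.6 = 32.2 Myr.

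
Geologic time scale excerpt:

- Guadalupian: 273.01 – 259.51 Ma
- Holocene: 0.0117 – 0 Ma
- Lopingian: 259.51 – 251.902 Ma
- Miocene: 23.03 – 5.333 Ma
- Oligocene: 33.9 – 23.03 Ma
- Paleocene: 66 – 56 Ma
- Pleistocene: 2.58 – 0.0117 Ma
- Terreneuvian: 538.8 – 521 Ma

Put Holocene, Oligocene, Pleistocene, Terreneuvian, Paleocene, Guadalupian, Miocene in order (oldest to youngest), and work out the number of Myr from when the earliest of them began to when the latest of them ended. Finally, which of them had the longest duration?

From the excerpt: Holocene 0.0117–0; Oligocene 33.9–23.03; Pleistocene 2.58–0.0117; Terreneuvian 538.8–521; Paleocene 66–56; Guadalupian 273.01–259.51; Miocene 23.03–5.333 (Ma).
Larger Ma is earlier, so the oldest is Terreneuvian and the youngest is Holocene; oldest to youngest: Terreneuvian, Guadalupian, Paleocene, Oligocene, Miocene, Pleistocene, Holocene.
Oldest start 538.8 minus youngest end 0 gives 538.8 Myr overall.
Individual lengths (start − end): Holocene 0.0117; Miocene 17.697; Guadalupian 13.5; Pleistocene 2.5683; Terreneuvian 17.8; Oligocene 10.87; Paleocene 10. The largest is Terreneuvian at 17.8 Myr.

Terreneuvian, Guadalupian, Paleocene, Oligocene, Miocene, Pleistocene, Holocene; total span 538.8 Myr; longest is Terreneuvian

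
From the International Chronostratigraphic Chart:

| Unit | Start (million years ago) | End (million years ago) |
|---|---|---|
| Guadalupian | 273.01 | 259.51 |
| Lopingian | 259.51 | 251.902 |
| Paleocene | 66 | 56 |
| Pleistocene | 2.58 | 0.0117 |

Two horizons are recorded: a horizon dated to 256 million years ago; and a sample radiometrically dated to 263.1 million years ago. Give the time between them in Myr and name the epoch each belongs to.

Elapsed time: 263.1 − 256 = 7.1 Myr.
256 Ma lies within 259.51–251.902 Ma: Lopingian.
263.1 Ma lies within 273.01–259.51 Ma: Guadalupian.

7.1 million years apart; the first in the Lopingian, the second in the Guadalupian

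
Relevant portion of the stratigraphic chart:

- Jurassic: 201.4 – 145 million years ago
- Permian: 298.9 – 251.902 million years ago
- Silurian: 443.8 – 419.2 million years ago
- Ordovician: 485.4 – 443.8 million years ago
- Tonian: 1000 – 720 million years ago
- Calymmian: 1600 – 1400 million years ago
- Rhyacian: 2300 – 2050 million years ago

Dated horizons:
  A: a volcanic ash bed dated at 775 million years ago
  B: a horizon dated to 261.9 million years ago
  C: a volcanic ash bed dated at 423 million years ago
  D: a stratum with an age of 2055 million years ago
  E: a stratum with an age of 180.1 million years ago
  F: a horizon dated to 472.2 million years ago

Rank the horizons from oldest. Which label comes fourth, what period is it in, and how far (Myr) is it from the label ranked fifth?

C, in the Silurian; 161.1 million years to B

Sorted oldest-first by Ma: D (2055), A (775), F (472.2), C (423), B (261.9), E (180.1).
The fourth oldest is C at 423 Ma, which lies in 443.8–419.2 Ma: the Silurian.
The fifth oldest is B at 261.9 Ma; separation = |423 − 261.9| = 161.1 Myr.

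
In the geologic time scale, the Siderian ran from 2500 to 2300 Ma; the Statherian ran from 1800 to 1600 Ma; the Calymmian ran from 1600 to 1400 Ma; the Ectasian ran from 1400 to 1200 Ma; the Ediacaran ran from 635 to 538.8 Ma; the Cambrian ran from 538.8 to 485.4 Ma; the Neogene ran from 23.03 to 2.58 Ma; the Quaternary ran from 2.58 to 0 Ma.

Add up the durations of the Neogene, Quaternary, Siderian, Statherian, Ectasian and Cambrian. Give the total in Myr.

676.43 million years

Duration is start − end for each: (23.03 − 2.58) + (2.58 − 0) + (2500 − 2300) + (1800 − 1600) + (1400 − 1200) + (538.8 − 485.4).
That is 20.45 + 2.58 + 200 + 200 + 200 + 53.4, which totals 676.43 million years.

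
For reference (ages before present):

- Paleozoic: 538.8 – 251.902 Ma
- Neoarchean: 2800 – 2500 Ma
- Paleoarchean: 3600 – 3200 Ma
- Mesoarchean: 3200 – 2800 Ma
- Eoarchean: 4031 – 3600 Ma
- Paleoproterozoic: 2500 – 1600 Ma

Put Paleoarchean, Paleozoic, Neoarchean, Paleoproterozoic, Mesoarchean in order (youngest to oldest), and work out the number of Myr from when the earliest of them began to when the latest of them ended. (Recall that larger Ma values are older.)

Start ages (Ma): Paleoarchean 3600, Mesoarchean 3200, Neoarchean 2800, Paleoproterozoic 2500, Paleozoic 538.8.
Ordered youngest to oldest: Paleozoic, Paleoproterozoic, Neoarchean, Mesoarchean, Paleoarchean.
Span = 3600 − 251.902 = 3348.098 Myr.

Paleozoic → Paleoproterozoic → Neoarchean → Mesoarchean → Paleoarchean; total span 3348.098 Myr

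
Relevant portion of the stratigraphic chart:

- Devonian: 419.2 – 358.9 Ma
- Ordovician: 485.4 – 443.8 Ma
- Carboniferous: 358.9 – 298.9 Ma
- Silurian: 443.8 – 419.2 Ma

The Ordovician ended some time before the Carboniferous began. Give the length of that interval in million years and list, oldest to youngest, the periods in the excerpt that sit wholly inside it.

84.9 million years; Silurian, Devonian

End of Ordovician = 443.8 Ma; start of Carboniferous = 358.9 Ma.
Gap = 443.8 − 358.9 = 84.9 Myr.
Periods wholly inside 443.8–358.9 Ma: Silurian (443.8–419.2), Devonian (419.2–358.9).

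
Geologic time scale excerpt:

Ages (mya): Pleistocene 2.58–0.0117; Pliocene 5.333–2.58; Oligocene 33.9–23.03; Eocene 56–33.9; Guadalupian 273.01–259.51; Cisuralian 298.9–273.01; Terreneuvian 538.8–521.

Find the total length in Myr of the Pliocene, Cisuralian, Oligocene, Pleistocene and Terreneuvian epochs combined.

Each duration: Pliocene = 2.753; Cisuralian = 25.89; Oligocene = 10.87; Pleistocene = 2.5683; Terreneuvian = 17.8.
Sum: 2.753 + 25.89 + 10.87 + 2.5683 + 17.8 = 59.8813 Myr.

59.8813 million years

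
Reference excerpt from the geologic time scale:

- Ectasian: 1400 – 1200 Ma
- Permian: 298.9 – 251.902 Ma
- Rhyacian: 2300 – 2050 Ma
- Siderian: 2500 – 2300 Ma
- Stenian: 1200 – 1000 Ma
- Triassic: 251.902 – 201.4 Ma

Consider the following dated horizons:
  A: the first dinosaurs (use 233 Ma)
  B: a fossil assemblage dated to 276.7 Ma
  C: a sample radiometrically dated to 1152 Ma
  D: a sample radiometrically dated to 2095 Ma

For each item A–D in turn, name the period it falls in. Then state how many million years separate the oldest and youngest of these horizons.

A: 233 Ma lies in 251.902–201.4 Ma, so Triassic.
B: 276.7 Ma lies in 298.9–251.902 Ma, so Permian.
C: 1152 Ma lies in 1200–1000 Ma, so Stenian.
D: 2095 Ma lies in 2300–2050 Ma, so Rhyacian.
Oldest = 2095 Ma, youngest = 233 Ma → span 1862 Myr.

A — Triassic; B — Permian; C — Stenian; D — Rhyacian; span 1862 million years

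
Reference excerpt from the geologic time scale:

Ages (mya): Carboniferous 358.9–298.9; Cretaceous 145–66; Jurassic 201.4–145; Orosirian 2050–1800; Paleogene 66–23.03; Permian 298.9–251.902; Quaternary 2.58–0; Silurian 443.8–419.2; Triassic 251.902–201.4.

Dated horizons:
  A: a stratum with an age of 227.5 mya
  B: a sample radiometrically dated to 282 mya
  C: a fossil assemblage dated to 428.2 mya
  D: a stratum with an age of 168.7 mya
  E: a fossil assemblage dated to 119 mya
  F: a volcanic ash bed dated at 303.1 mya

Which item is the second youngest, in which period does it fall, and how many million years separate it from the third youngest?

D, in the Jurassic; 58.8 million years to A

Smaller Ma means younger, so youngest first: E 119 < D 168.7 < A 227.5 < B 282 < F 303.1 < C 428.2.
Counting 2 along gives D (168.7 Ma); the excerpt puts that inside the Jurassic, 201.4–145 Ma.
Next in line is A (227.5 Ma), and 227.5 − 168.7 = 58.8 Myr.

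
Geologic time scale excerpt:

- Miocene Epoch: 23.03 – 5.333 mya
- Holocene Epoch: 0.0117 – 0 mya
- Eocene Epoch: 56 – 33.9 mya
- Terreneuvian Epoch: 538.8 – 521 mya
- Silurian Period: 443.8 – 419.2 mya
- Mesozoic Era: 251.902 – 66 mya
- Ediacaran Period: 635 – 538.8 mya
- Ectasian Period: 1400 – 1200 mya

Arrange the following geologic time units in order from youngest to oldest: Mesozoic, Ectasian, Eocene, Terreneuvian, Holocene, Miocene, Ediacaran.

Holocene, Miocene, Eocene, Mesozoic, Terreneuvian, Ediacaran, Ectasian

Read off each span (Ma): Mesozoic 251.902–66; Ectasian 1400–1200; Eocene 56–33.9; Terreneuvian 538.8–521; Holocene 0.0117–0; Miocene 23.03–5.333; Ediacaran 635–538.8.
Larger Ma is older, so oldest→youngest is Ectasian, Ediacaran, Terreneuvian, Mesozoic, Eocene, Miocene, Holocene; reverse it for youngest→oldest.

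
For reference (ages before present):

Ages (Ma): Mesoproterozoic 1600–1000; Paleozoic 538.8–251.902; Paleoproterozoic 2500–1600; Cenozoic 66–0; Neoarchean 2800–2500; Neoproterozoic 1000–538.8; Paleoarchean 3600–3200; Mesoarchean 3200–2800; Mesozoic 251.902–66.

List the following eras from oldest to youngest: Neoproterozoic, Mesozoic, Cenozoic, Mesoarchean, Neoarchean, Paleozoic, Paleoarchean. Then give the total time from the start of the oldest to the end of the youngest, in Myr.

From the excerpt: Neoproterozoic 1000–538.8; Mesozoic 251.902–66; Cenozoic 66–0; Mesoarchean 3200–2800; Neoarchean 2800–2500; Paleozoic 538.8–251.902; Paleoarchean 3600–3200 (Ma).
Larger Ma is earlier, so the oldest is Paleoarchean and the youngest is Cenozoic; oldest to youngest: Paleoarchean, Mesoarchean, Neoarchean, Neoproterozoic, Paleozoic, Mesozoic, Cenozoic.
Oldest start 3600 minus youngest end 0 gives 3600 Myr overall.

Paleoarchean, Mesoarchean, Neoarchean, Neoproterozoic, Paleozoic, Mesozoic, Cenozoic; total span 3600 Myr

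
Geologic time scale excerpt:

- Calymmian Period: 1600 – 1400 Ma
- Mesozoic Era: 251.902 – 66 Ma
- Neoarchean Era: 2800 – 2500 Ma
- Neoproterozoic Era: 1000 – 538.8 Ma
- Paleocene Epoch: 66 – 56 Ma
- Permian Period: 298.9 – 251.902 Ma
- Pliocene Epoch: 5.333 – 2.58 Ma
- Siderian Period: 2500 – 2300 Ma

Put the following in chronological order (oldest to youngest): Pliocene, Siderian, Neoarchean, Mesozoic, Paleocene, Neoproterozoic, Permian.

Sorting by start age (descending Ma, since larger Ma = older): Neoarchean began 2800, Siderian began 2500, Neoproterozoic began 1000, Permian began 298.9, Mesozoic began 251.902, Paleocene began 66, Pliocene began 5.333.

Neoarchean, Siderian, Neoproterozoic, Permian, Mesozoic, Paleocene, Pliocene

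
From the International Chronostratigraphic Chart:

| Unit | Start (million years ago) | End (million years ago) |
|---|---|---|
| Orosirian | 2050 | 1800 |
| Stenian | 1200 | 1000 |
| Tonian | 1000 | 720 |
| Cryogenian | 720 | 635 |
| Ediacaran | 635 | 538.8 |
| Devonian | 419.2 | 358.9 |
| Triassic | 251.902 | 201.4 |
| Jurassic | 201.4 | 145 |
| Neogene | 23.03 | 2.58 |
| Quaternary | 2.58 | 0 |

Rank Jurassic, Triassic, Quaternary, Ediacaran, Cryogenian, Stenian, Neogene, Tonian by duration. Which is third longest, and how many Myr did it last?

Ediacaran, 96.2 million years

Start − end for each: Jurassic 201.4 − 145 = 56.4; Triassic 251.902 − 201.4 = 50.502; Quaternary 2.58 − 0 = 2.58; Ediacaran 635 − 538.8 = 96.2; Cryogenian 720 − 635 = 85; Stenian 1200 − 1000 = 200; Neogene 23.03 − 2.58 = 20.45; Tonian 1000 − 720 = 280.
Ranking these from longest: Tonian > Stenian > Ediacaran > Cryogenian > Jurassic > Triassic > Neogene > Quaternary.
Position 3 in that ranking is Ediacaran, which lasted 96.2 Myr.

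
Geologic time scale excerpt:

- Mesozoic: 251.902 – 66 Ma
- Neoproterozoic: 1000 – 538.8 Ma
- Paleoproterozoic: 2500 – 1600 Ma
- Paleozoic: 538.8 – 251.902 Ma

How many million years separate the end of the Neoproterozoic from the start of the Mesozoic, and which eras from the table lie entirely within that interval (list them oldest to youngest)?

286.898 million years; Paleozoic

End of Neoproterozoic = 538.8 Ma; start of Mesozoic = 251.902 Ma.
Gap = 538.8 − 251.902 = 286.898 Myr.
Eras wholly inside 538.8–251.902 Ma: Paleozoic (538.8–251.902).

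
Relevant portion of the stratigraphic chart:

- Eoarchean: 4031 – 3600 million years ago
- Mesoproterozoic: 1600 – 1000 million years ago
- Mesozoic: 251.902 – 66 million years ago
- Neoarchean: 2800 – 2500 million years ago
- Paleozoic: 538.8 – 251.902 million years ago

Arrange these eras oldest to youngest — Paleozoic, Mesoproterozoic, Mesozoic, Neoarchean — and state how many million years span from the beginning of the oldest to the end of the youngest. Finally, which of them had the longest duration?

Start ages (Ma): Neoarchean 2800, Mesoproterozoic 1600, Paleozoic 538.8, Mesozoic 251.902.
Ordered oldest to youngest: Neoarchean, Mesoproterozoic, Paleozoic, Mesozoic.
Span = 2800 − 66 = 2734 Myr.
Durations: Neoarchean 300, Mesoproterozoic 600, Mesozoic 185.902, Paleozoic 286.898 → longest is Mesoproterozoic (600 Myr).

Neoarchean, Mesoproterozoic, Paleozoic, Mesozoic; total span 2734 Myr; longest is Mesoproterozoic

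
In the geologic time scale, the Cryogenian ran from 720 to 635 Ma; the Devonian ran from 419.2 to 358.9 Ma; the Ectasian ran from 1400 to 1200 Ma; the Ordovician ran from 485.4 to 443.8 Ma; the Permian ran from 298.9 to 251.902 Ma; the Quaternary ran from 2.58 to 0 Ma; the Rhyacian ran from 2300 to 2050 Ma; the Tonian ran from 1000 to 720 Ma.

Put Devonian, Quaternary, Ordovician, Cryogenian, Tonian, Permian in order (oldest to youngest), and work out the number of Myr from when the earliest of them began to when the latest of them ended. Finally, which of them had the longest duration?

Tonian, Cryogenian, Ordovician, Devonian, Permian, Quaternary; total span 1000 Myr; longest is Tonian

From the excerpt: Devonian 419.2–358.9; Quaternary 2.58–0; Ordovician 485.4–443.8; Cryogenian 720–635; Tonian 1000–720; Permian 298.9–251.902 (Ma).
Larger Ma is earlier, so the oldest is Tonian and the youngest is Quaternary; oldest to youngest: Tonian, Cryogenian, Ordovician, Devonian, Permian, Quaternary.
Oldest start 1000 minus youngest end 0 gives 1000 Myr overall.
Individual lengths (start − end): Ordovician 41.6; Quaternary 2.58; Cryogenian 85; Permian 46.998; Devonian 60.3; Tonian 280. The largest is Tonian at 280 Myr.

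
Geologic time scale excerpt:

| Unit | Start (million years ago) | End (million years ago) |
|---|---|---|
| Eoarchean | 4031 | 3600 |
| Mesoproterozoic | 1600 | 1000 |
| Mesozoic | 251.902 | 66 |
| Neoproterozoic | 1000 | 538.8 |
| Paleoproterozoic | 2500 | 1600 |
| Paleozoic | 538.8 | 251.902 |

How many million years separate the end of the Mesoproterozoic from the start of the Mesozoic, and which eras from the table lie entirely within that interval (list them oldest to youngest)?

748.098 million years; Neoproterozoic, Paleozoic

The Mesoproterozoic closes at 1000 Ma and the Mesozoic opens at 251.902 Ma, so the interval is 1000 − 251.902 = 748.098 Myr.
An era fits inside if it starts at or after 1000 Ma and ends at or before 251.902 Ma; oldest first that gives Neoproterozoic, Paleozoic.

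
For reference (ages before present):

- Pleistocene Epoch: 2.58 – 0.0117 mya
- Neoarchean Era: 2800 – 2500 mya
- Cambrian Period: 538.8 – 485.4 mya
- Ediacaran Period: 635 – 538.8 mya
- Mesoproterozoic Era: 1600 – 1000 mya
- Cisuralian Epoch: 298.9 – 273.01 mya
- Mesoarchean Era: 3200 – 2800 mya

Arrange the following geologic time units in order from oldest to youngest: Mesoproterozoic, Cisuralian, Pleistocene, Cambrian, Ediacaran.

Mesoproterozoic, Ediacaran, Cambrian, Cisuralian, Pleistocene

Read off each span (Ma): Mesoproterozoic 1600–1000; Cisuralian 298.9–273.01; Pleistocene 2.58–0.0117; Cambrian 538.8–485.4; Ediacaran 635–538.8.
Larger Ma is older, so oldest→youngest is Mesoproterozoic, Ediacaran, Cambrian, Cisuralian, Pleistocene.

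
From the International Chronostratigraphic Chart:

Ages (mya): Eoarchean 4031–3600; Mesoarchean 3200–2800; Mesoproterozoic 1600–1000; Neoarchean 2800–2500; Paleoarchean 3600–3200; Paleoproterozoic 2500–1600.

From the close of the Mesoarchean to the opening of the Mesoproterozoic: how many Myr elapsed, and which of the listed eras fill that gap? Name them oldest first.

1200 million years; Neoarchean, Paleoproterozoic

The Mesoarchean closes at 2800 Ma and the Mesoproterozoic opens at 1600 Ma, so the interval is 2800 − 1600 = 1200 Myr.
An era fits inside if it starts at or after 2800 Ma and ends at or before 1600 Ma; oldest first that gives Neoarchean, Paleoproterozoic.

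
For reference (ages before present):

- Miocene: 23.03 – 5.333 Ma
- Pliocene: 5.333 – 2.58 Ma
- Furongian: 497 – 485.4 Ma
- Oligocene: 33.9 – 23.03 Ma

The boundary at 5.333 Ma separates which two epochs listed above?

Miocene and Pliocene

The Miocene ends at 5.333 Ma and the Pliocene begins at 5.333 Ma, so they share that boundary.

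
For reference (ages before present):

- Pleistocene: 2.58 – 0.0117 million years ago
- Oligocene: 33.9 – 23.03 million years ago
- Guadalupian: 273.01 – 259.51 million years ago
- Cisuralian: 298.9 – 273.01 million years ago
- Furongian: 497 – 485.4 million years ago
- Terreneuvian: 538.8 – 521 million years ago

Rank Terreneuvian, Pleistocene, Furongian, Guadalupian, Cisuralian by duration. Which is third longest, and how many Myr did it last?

Durations: Terreneuvian 17.8; Pleistocene 2.5683; Furongian 11.6; Guadalupian 13.5; Cisuralian 25.89 Myr.
Sorted longest-first: Cisuralian (25.89), Terreneuvian (17.8), Guadalupian (13.5), Furongian (11.6), Pleistocene (2.5683).
The third longest is Guadalupian at 13.5 Myr.

Guadalupian, 13.5 million years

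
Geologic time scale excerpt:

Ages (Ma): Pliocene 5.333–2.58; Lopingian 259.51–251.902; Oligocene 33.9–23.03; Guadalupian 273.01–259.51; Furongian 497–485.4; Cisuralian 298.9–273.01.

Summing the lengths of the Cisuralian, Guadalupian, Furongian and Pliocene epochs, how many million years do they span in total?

53.743 million years

Each duration: Cisuralian = 25.89; Guadalupian = 13.5; Furongian = 11.6; Pliocene = 2.753.
Sum: 25.89 + 13.5 + 11.6 + 2.753 = 53.743 Myr.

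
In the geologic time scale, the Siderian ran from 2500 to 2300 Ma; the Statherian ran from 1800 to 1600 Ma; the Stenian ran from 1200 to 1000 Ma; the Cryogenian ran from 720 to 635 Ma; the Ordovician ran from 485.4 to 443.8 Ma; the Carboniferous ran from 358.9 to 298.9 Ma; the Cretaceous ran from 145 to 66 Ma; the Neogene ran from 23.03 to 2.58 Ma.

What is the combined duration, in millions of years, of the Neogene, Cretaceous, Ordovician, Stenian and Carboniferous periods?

Duration is start − end for each: (23.03 − 2.58) + (145 − 66) + (485.4 − 443.8) + (1200 − 1000) + (358.9 − 298.9).
That is 20.45 + 79 + 41.6 + 200 + 60, which totals 401.05 million years.

401.05 million years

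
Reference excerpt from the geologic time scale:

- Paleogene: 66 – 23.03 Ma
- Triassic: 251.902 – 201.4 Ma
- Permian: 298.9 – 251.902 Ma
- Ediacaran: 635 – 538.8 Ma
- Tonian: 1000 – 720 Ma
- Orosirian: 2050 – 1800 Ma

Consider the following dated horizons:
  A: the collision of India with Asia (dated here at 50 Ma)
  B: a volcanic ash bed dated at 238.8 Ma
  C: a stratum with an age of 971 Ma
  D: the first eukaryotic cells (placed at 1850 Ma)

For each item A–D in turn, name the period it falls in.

Match each age against the start–end ranges in the excerpt: A = 50 Ma → Paleogene (66–23.03); B = 238.8 Ma → Triassic (251.902–201.4); C = 971 Ma → Tonian (1000–720); D = 1850 Ma → Orosirian (2050–1800).

A — Paleogene; B — Triassic; C — Tonian; D — Orosirian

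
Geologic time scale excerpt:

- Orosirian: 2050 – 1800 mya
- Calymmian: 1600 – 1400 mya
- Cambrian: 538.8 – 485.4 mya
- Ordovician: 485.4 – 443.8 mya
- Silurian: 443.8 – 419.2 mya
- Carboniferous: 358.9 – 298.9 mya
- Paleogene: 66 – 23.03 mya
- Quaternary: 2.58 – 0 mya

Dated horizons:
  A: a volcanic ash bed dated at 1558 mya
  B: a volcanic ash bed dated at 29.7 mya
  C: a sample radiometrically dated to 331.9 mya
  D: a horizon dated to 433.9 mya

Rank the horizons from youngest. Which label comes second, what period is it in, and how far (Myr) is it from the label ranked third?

C, in the Carboniferous; 102 million years to D

Sorted youngest-first by Ma: B (29.7), C (331.9), D (433.9), A (1558).
The second youngest is C at 331.9 Ma, which lies in 358.9–298.9 Ma: the Carboniferous.
The third youngest is D at 433.9 Ma; separation = |331.9 − 433.9| = 102 Myr.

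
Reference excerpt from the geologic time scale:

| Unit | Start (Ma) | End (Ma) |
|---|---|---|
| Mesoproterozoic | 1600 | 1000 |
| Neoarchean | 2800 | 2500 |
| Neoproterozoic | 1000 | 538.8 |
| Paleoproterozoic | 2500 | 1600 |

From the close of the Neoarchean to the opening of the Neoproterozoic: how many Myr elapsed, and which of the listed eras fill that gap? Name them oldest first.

1500 million years; Paleoproterozoic, Mesoproterozoic

The Neoarchean closes at 2500 Ma and the Neoproterozoic opens at 1000 Ma, so the interval is 2500 − 1000 = 1500 Myr.
An era fits inside if it starts at or after 2500 Ma and ends at or before 1000 Ma; oldest first that gives Paleoproterozoic, Mesoproterozoic.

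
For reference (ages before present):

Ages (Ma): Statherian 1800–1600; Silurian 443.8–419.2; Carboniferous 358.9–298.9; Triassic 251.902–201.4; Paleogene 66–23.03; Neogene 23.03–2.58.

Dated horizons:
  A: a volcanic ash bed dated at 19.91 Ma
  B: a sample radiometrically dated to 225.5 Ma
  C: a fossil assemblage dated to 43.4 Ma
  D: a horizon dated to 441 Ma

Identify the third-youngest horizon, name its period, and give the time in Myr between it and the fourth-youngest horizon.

B, in the Triassic; 215.5 million years to D

Smaller Ma means younger, so youngest first: A 19.91 < C 43.4 < B 225.5 < D 441.
Counting 3 along gives B (225.5 Ma); the excerpt puts that inside the Triassic, 251.902–201.4 Ma.
Next in line is D (441 Ma), and 441 − 225.5 = 215.5 Myr.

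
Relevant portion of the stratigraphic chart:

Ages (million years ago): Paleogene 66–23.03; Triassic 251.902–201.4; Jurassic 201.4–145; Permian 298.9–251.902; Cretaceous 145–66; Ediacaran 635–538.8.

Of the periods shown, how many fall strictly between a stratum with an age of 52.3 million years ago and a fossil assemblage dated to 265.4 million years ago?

3

The older date is 265.4 Ma and the younger is 52.3 Ma.
Periods with start < 265.4 and end > 52.3 Ma: Triassic (251.902–201.4), Jurassic (201.4–145), Cretaceous (145–66).
That is 3 complete periods.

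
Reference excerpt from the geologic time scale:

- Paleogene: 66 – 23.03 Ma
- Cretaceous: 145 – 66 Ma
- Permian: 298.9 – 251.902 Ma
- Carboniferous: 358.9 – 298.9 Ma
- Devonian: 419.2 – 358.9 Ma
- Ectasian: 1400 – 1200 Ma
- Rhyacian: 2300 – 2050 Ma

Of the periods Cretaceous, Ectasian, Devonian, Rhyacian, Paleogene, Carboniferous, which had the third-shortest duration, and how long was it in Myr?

Start − end for each: Cretaceous 145 − 66 = 79; Ectasian 1400 − 1200 = 200; Devonian 419.2 − 358.9 = 60.3; Rhyacian 2300 − 2050 = 250; Paleogene 66 − 23.03 = 42.97; Carboniferous 358.9 − 298.9 = 60.
Ranking these from shortest: Paleogene < Carboniferous < Devonian < Cretaceous < Ectasian < Rhyacian.
Position 3 in that ranking is Devonian, which lasted 60.3 Myr.

Devonian, 60.3 million years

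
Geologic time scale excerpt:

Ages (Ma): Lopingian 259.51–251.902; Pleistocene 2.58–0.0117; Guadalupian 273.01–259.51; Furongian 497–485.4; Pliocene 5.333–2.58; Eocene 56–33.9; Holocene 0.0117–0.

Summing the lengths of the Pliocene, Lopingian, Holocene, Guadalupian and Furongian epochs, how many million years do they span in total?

35.4727 million years

Duration is start − end for each: (5.333 − 2.58) + (259.51 − 251.902) + (0.0117 − 0) + (273.01 − 259.51) + (497 − 485.4).
That is 2.753 + 7.608 + 0.0117 + 13.5 + 11.6, which totals 35.4727 million years.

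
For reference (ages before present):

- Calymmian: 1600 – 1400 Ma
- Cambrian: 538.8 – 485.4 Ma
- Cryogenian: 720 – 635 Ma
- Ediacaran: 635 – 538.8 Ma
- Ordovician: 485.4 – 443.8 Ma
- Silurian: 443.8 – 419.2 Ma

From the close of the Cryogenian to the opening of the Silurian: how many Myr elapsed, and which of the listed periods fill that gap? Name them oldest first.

191.2 million years; Ediacaran, Cambrian, Ordovician

End of Cryogenian = 635 Ma; start of Silurian = 443.8 Ma.
Gap = 635 − 443.8 = 191.2 Myr.
Periods wholly inside 635–443.8 Ma: Ediacaran (635–538.8), Cambrian (538.8–485.4), Ordovician (485.4–443.8).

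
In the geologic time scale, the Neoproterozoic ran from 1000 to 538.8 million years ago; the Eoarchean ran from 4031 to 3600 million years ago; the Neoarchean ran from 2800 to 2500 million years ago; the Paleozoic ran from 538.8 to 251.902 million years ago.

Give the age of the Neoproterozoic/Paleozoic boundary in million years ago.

538.8 million years ago

The Neoproterozoic ends and the Paleozoic begins at 538.8 million years ago.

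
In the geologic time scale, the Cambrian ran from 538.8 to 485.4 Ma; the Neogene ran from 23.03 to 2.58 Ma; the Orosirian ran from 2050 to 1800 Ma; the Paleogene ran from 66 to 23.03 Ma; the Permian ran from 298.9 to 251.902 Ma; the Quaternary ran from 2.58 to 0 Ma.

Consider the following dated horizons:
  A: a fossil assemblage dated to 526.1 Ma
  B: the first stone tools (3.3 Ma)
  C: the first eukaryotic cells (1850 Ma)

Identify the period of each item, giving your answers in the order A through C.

A — Cambrian; B — Neogene; C — Orosirian

Match each age against the start–end ranges in the excerpt: A = 526.1 Ma → Cambrian (538.8–485.4); B = 3.3 Ma → Neogene (23.03–2.58); C = 1850 Ma → Orosirian (2050–1800).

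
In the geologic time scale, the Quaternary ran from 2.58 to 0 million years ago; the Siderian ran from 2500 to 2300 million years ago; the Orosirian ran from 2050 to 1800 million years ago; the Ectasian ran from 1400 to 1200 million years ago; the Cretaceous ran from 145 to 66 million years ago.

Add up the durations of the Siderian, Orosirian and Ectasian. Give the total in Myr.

650 million years

Duration is start − end for each: (2500 − 2300) + (2050 − 1800) + (1400 − 1200).
That is 200 + 250 + 200, which totals 650 million years.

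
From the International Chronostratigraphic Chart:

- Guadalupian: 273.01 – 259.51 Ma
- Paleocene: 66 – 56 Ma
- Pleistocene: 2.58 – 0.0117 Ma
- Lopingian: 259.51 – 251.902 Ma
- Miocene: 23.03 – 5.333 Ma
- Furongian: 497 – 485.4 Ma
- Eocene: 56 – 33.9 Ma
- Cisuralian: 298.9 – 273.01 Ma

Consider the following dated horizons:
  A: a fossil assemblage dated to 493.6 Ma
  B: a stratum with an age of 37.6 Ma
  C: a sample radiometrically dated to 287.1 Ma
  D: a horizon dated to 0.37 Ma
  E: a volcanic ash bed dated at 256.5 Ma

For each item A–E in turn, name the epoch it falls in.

Match each age against the start–end ranges in the excerpt: A = 493.6 Ma → Furongian (497–485.4); B = 37.6 Ma → Eocene (56–33.9); C = 287.1 Ma → Cisuralian (298.9–273.01); D = 0.37 Ma → Pleistocene (2.58–0.0117); E = 256.5 Ma → Lopingian (259.51–251.902).

A — Furongian; B — Eocene; C — Cisuralian; D — Pleistocene; E — Lopingian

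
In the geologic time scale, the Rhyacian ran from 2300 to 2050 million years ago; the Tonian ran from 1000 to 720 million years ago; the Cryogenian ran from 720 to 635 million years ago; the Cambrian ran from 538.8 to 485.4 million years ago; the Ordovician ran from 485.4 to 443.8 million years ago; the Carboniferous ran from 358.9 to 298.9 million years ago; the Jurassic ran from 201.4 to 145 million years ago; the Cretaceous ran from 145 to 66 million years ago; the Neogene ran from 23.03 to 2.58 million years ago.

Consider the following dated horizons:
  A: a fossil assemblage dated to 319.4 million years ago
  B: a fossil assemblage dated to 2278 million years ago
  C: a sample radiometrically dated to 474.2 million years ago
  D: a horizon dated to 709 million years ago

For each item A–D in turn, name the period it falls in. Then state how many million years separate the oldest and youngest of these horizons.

Match each age against the start–end ranges in the excerpt: A = 319.4 Ma → Carboniferous (358.9–298.9); B = 2278 Ma → Rhyacian (2300–2050); C = 474.2 Ma → Ordovician (485.4–443.8); D = 709 Ma → Cryogenian (720–635).
The largest age is 2278 Ma and the smallest is 319.4 Ma; their difference is 1958.6 Myr.

A — Carboniferous; B — Rhyacian; C — Ordovician; D — Cryogenian; span 1958.6 million years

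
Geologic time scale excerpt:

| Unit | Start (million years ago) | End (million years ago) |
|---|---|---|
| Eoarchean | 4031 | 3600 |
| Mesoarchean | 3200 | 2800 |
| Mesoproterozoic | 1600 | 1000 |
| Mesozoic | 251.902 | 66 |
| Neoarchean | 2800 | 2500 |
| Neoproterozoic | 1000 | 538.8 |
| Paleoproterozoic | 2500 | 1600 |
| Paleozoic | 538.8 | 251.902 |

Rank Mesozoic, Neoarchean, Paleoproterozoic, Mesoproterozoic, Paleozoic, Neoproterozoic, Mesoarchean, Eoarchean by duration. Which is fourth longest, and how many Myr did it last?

Start − end for each: Mesozoic 251.902 − 66 = 185.902; Neoarchean 2800 − 2500 = 300; Paleoproterozoic 2500 − 1600 = 900; Mesoproterozoic 1600 − 1000 = 600; Paleozoic 538.8 − 251.902 = 286.898; Neoproterozoic 1000 − 538.8 = 461.2; Mesoarchean 3200 − 2800 = 400; Eoarchean 4031 − 3600 = 431.
Ranking these from longest: Paleoproterozoic > Mesoproterozoic > Neoproterozoic > Eoarchean > Mesoarchean > Neoarchean > Paleozoic > Mesozoic.
Position 4 in that ranking is Eoarchean, which lasted 431 Myr.

Eoarchean, 431 million years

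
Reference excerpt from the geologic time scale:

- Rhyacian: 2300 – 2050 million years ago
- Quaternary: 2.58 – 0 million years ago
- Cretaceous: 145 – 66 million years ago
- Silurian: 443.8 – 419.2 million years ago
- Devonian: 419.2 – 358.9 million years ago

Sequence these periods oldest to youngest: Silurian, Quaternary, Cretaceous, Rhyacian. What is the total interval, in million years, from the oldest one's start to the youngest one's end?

Rhyacian → Silurian → Cretaceous → Quaternary; total span 2300 Myr

From the excerpt: Silurian 443.8–419.2; Quaternary 2.58–0; Cretaceous 145–66; Rhyacian 2300–2050 (Ma).
Larger Ma is earlier, so the oldest is Rhyacian and the youngest is Quaternary; oldest to youngest: Rhyacian, Silurian, Cretaceous, Quaternary.
Oldest start 2300 minus youngest end 0 gives 2300 Myr overall.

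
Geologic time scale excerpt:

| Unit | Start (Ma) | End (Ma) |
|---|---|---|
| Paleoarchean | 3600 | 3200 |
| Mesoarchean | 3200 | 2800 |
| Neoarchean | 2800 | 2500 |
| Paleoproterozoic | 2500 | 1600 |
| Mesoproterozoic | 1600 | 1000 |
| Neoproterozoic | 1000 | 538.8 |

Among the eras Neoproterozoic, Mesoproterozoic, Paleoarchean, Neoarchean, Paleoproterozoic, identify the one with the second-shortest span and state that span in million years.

Paleoarchean, 400 million years

Durations: Neoproterozoic 461.2; Mesoproterozoic 600; Paleoarchean 400; Neoarchean 300; Paleoproterozoic 900 Myr.
Sorted shortest-first: Neoarchean (300), Paleoarchean (400), Neoproterozoic (461.2), Mesoproterozoic (600), Paleoproterozoic (900).
The second shortest is Paleoarchean at 400 Myr.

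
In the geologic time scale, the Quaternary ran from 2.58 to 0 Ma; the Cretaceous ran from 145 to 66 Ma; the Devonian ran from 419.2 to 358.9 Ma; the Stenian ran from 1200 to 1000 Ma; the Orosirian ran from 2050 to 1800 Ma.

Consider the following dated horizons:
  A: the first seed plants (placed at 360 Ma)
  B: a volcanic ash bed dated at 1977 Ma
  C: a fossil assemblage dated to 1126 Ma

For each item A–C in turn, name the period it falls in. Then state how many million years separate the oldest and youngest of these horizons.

Match each age against the start–end ranges in the excerpt: A = 360 Ma → Devonian (419.2–358.9); B = 1977 Ma → Orosirian (2050–1800); C = 1126 Ma → Stenian (1200–1000).
The largest age is 1977 Ma and the smallest is 360 Ma; their difference is 1617 Myr.

A — Devonian; B — Orosirian; C — Stenian; span 1617 million years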